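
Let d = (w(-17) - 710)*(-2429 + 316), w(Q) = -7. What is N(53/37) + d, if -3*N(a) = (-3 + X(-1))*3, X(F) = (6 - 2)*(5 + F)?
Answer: 1515008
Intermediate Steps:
d = 1515021 (d = (-7 - 710)*(-2429 + 316) = -717*(-2113) = 1515021)
X(F) = 20 + 4*F (X(F) = 4*(5 + F) = 20 + 4*F)
N(a) = -13 (N(a) = -(-3 + (20 + 4*(-1)))*3/3 = -(-3 + (20 - 4))*3/3 = -(-3 + 16)*3/3 = -13*3/3 = -⅓*39 = -13)
N(53/37) + d = -13 + 1515021 = 1515008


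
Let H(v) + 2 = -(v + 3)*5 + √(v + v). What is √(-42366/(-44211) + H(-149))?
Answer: √(158314550946 + 217179169*I*√298)/14737 ≈ 27.001 + 0.31967*I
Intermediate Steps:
H(v) = -17 - 5*v + √2*√v (H(v) = -2 + (-(v + 3)*5 + √(v + v)) = -2 + (-(3 + v)*5 + √(2*v)) = -2 + ((-3 - v)*5 + √2*√v) = -2 + ((-15 - 5*v) + √2*√v) = -2 + (-15 - 5*v + √2*√v) = -17 - 5*v + √2*√v)
√(-42366/(-44211) + H(-149)) = √(-42366/(-44211) + (-17 - 5*(-149) + √2*√(-149))) = √(-42366*(-1/44211) + (-17 + 745 + √2*(I*√149))) = √(14122/14737 + (-17 + 745 + I*√298)) = √(14122/14737 + (728 + I*√298)) = √(10742658/14737 + I*√298)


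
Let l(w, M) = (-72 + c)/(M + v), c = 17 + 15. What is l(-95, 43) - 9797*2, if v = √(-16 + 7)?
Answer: -18203686/929 + 60*I/929 ≈ -19595.0 + 0.064586*I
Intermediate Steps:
v = 3*I (v = √(-9) = 3*I ≈ 3.0*I)
c = 32
l(w, M) = -40/(M + 3*I) (l(w, M) = (-72 + 32)/(M + 3*I) = -40/(M + 3*I))
l(-95, 43) - 9797*2 = -40*(43 - 3*I)/1858 - 9797*2 = -20*(43 - 3*I)/929 - 1*19594 = -20*(43 - 3*I)/929 - 19594 = -19594 - 20*(43 - 3*I)/929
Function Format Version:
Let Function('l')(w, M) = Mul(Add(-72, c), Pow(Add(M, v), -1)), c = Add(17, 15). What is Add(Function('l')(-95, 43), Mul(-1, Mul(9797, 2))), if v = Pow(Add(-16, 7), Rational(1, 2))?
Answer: Add(Rational(-18203686, 929), Mul(Rational(60, 929), I)) ≈ Add(-19595., Mul(0.064586, I))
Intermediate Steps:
v = Mul(3, I) (v = Pow(-9, Rational(1, 2)) = Mul(3, I) ≈ Mul(3.0000, I))
c = 32
Function('l')(w, M) = Mul(-40, Pow(Add(M, Mul(3, I)), -1)) (Function('l')(w, M) = Mul(Add(-72, 32), Pow(Add(M, Mul(3, I)), -1)) = Mul(-40, Pow(Add(M, Mul(3, I)), -1)))
Add(Function('l')(-95, 43), Mul(-1, Mul(9797, 2))) = Add(Mul(-40, Pow(Add(43, Mul(3, I)), -1)), Mul(-1, Mul(9797, 2))) = Add(Mul(-40, Mul(Rational(1, 1858), Add(43, Mul(-3, I)))), Mul(-1, 19594)) = Add(Mul(Rational(-20, 929), Add(43, Mul(-3, I))), -19594) = Add(-19594, Mul(Rational(-20, 929), Add(43, Mul(-3, I))))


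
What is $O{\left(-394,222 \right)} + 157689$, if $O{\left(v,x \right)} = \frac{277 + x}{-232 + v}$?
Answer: $\frac{98712815}{626} \approx 1.5769 \cdot 10^{5}$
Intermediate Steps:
$O{\left(v,x \right)} = \frac{277 + x}{-232 + v}$
$O{\left(-394,222 \right)} + 157689 = \frac{277 + 222}{-232 - 394} + 157689 = \frac{1}{-626} \cdot 499 + 157689 = \left(- \frac{1}{626}\right) 499 + 157689 = - \frac{499}{626} + 157689 = \frac{98712815}{626}$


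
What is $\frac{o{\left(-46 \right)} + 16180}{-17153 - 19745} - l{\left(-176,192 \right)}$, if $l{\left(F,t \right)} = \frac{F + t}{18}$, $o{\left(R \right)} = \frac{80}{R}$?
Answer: $- \frac{5069066}{3818943} \approx -1.3273$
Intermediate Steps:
$l{\left(F,t \right)} = \frac{F}{18} + \frac{t}{18}$ ($l{\left(F,t \right)} = \left(F + t\right) \frac{1}{18} = \frac{F}{18} + \frac{t}{18}$)
$\frac{o{\left(-46 \right)} + 16180}{-17153 - 19745} - l{\left(-176,192 \right)} = \frac{\frac{80}{-46} + 16180}{-17153 - 19745} - \left(\frac{1}{18} \left(-176\right) + \frac{1}{18} \cdot 192\right) = \frac{80 \left(- \frac{1}{46}\right) + 16180}{-36898} - \left(- \frac{88}{9} + \frac{32}{3}\right) = \left(- \frac{40}{23} + 16180\right) \left(- \frac{1}{36898}\right) - \frac{8}{9} = \frac{372100}{23} \left(- \frac{1}{36898}\right) - \frac{8}{9} = - \frac{186050}{424327} - \frac{8}{9} = - \frac{5069066}{3818943}$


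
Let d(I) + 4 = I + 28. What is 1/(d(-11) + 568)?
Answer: 1/581 ≈ 0.0017212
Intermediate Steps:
d(I) = 24 + I (d(I) = -4 + (I + 28) = -4 + (28 + I) = 24 + I)
1/(d(-11) + 568) = 1/((24 - 11) + 568) = 1/(13 + 568) = 1/581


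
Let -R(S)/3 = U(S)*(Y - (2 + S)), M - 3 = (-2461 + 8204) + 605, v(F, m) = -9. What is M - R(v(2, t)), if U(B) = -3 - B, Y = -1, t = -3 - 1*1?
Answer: 6459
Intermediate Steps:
t = -4 (t = -3 - 1 = -4)
M = 6351 (M = 3 + ((-2461 + 8204) + 605) = 3 + (5743 + 605) = 3 + 6348 = 6351)
R(S) = -3*(-3 - S)² (R(S) = -3*(-3 - S)*(-1 - (2 + S)) = -3*(-3 - S)*(-1 + (-2 - S)) = -3*(-3 - S)*(-3 - S) = -3*(-3 - S)²)
M - R(v(2, t)) = 6351 - (-3)*(3 - 9)² = 6351 - (-3)*(-6)² = 6351 - (-3)*36 = 6351 - 1*(-108) = 6351 + 108 = 6459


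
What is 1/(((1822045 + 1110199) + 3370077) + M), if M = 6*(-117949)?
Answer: 1/5594627 ≈ 1.7874e-7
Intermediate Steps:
M = -707694
1/(((1822045 + 1110199) + 3370077) + M) = 1/(((1822045 + 1110199) + 3370077) - 707694) = 1/((2932244 + 3370077) - 707694) = 1/(6302321 - 707694) = 1/5594627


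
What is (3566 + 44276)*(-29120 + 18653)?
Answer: -500762214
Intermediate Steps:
(3566 + 44276)*(-29120 + 18653) = 47842*(-10467) = -500762214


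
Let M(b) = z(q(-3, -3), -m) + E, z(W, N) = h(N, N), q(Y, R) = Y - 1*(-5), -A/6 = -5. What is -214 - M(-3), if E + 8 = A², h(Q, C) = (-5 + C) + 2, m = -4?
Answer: -1107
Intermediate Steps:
A = 30 (A = -6*(-5) = 30)
q(Y, R) = 5 + Y (q(Y, R) = Y + 5 = 5 + Y)
h(Q, C) = -3 + C
z(W, N) = -3 + N
E = 892 (E = -8 + 30² = -8 + 900 = 892)
M(b) = 893 (M(b) = (-3 - 1*(-4)) + 892 = (-3 + 4) + 892 = 1 + 892 = 893)
-214 - M(-3) = -214 - 1*893 = -214 - 893 = -1107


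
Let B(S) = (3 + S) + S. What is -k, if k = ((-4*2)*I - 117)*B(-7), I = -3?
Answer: -1023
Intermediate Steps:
B(S) = 3 + 2*S
k = 1023 (k = (-4*2*(-3) - 117)*(3 + 2*(-7)) = (-8*(-3) - 117)*(3 - 14) = (24 - 117)*(-11) = -93*(-11) = 1023)
-k = -1*1023 = -1023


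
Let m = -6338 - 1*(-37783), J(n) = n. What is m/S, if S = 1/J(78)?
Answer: 2452710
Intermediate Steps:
m = 31445 (m = -6338 + 37783 = 31445)
S = 1/78 ≈ 0.012821
m/S = 31445/(1/78) = 31445*78 = 2452710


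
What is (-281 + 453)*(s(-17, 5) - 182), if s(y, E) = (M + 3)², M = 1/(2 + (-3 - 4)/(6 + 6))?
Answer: -8364188/289 ≈ -28942.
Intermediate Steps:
M = 12/17 (M = 1/(2 - 7/12) = 1/(17/12) = 12/17 ≈ 0.70588)
s(y, E) = 3969/289 (s(y, E) = (12/17 + 3)² = (63/17)² = 3969/289)
(-281 + 453)*(s(-17, 5) - 182) = (-281 + 453)*(3969/289 - 182) = 172*(-48629/289) = -8364188/289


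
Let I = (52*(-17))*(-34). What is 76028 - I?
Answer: 45972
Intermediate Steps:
I = 30056 (I = -884*(-34) = 30056)
76028 - I = 76028 - 1*30056 = 76028 - 30056 = 45972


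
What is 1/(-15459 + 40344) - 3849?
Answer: -95782364/24885 ≈ -3849.0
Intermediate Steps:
1/(-15459 + 40344) - 3849 = 1/24885 - 3849 = -95782364/24885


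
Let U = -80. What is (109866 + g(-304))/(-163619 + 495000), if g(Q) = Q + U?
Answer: 109482/331381 ≈ 0.33038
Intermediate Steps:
g(Q) = -80 + Q (g(Q) = Q - 80 = -80 + Q)
(109866 + g(-304))/(-163619 + 495000) = (109866 + (-80 - 304))/(-163619 + 495000) = (109866 - 384)/331381 = 109482*(1/331381) = 109482/331381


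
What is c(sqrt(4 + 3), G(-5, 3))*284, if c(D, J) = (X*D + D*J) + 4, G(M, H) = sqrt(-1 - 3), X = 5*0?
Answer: 1136 + 568*I*sqrt(7) ≈ 1136.0 + 1502.8*I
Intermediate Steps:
X = 0
G(M, H) = 2*I (G(M, H) = sqrt(-4) = 2*I)
c(D, J) = 4 + D*J (c(D, J) = (0*D + D*J) + 4 = (0 + D*J) + 4 = D*J + 4 = 4 + D*J)
c(sqrt(4 + 3), G(-5, 3))*284 = (4 + sqrt(4 + 3)*(2*I))*284 = (4 + sqrt(7)*(2*I))*284 = (4 + 2*I*sqrt(7))*284 = 1136 + 568*I*sqrt(7)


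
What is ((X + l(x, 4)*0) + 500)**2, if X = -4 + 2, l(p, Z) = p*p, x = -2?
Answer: 248004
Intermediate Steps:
l(p, Z) = p**2
X = -2
((X + l(x, 4)*0) + 500)**2 = ((-2 + (-2)**2*0) + 500)**2 = ((-2 + 4*0) + 500)**2 = ((-2 + 0) + 500)**2 = (-2 + 500)**2 = 498**2 = 248004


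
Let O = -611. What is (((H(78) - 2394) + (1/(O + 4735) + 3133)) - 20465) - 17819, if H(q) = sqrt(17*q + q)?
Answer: -154835579/4124 + 6*sqrt(39) ≈ -37508.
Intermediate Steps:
H(q) = 3*sqrt(2)*sqrt(q) (H(q) = sqrt(18*q) = 3*sqrt(2)*sqrt(q))
(((H(78) - 2394) + (1/(O + 4735) + 3133)) - 20465) - 17819 = (((3*sqrt(2)*sqrt(78) - 2394) + (1/(-611 + 4735) + 3133)) - 20465) - 17819 = (((6*sqrt(39) - 2394) + (1/4124 + 3133)) - 20465) - 17819 = (((-2394 + 6*sqrt(39)) + (1/4124 + 3133)) - 20465) - 17819 = (((-2394 + 6*sqrt(39)) + 12920493/4124) - 20465) - 17819 = ((3047637/4124 + 6*sqrt(39)) - 20465) - 17819 = (-81350023/4124 + 6*sqrt(39)) - 17819 = -154835579/4124 + 6*sqrt(39)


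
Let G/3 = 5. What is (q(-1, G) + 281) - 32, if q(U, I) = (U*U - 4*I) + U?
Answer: 189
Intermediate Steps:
G = 15 (G = 3*5 = 15)
q(U, I) = U + U² - 4*I (q(U, I) = (U² - 4*I) + U = U + U² - 4*I)
(q(-1, G) + 281) - 32 = ((-1 + (-1)² - 4*15) + 281) - 32 = ((-1 + 1 - 60) + 281) - 32 = (-60 + 281) - 32 = 221 - 32 = 189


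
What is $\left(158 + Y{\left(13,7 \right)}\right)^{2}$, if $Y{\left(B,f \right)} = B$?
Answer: $29241$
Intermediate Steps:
$\left(158 + Y{\left(13,7 \right)}\right)^{2} = \left(158 + 13\right)^{2} = 171^{2} = 29241$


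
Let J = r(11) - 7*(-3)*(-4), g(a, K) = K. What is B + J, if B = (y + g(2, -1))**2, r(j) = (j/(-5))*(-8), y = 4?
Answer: -287/5 ≈ -57.400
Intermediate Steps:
r(j) = 8*j/5 (r(j) = (j*(-1/5))*(-8) = -j/5*(-8) = 8*j/5)
J = -332/5 (J = (8/5)*11 - 7*(-3)*(-4) = 88/5 - (-21)*(-4) = 88/5 - 1*84 = 88/5 - 84 = -332/5 ≈ -66.400)
B = 9 (B = (4 - 1)**2 = 3**2 = 9)
B + J = 9 - 332/5 = -287/5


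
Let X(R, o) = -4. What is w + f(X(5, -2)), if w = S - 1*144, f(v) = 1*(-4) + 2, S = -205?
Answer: -351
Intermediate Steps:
f(v) = -2 (f(v) = -4 + 2 = -2)
w = -349 (w = -205 - 1*144 = -205 - 144 = -349)
w + f(X(5, -2)) = -349 - 2 = -351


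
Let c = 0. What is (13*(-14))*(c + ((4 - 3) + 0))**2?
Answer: -182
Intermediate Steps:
(13*(-14))*(c + ((4 - 3) + 0))**2 = (13*(-14))*(0 + ((4 - 3) + 0))**2 = -182*(0 + (1 + 0))**2 = -182*(0 + 1)**2 = -182*1**2 = -182*1 = -182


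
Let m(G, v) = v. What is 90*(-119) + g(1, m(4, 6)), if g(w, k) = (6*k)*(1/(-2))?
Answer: -10728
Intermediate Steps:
g(w, k) = -3*k (g(w, k) = (6*k)*(1*(-½)) = (6*k)*(-½) = -3*k)
90*(-119) + g(1, m(4, 6)) = 90*(-119) - 3*6 = -10710 - 18 = -10728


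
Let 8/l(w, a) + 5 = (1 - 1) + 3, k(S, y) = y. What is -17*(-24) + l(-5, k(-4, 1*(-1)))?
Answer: 404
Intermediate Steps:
l(w, a) = -4 (l(w, a) = 8/(-5 + ((1 - 1) + 3)) = 8/(-5 + (0 + 3)) = 8/(-5 + 3) = 8/(-2) = 8*(-½) = -4)
-17*(-24) + l(-5, k(-4, 1*(-1))) = -17*(-24) - 4 = 408 - 4 = 404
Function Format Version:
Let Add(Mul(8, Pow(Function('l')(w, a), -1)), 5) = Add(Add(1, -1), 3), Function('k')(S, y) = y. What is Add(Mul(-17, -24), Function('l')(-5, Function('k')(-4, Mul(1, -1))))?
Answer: 404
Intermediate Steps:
Function('l')(w, a) = -4 (Function('l')(w, a) = Mul(8, Pow(Add(-5, Add(Add(1, -1), 3)), -1)) = Mul(8, Pow(Add(-5, Add(0, 3)), -1)) = Mul(8, Pow(Add(-5, 3), -1)) = Mul(8, Pow(-2, -1)) = Mul(8, Rational(-1, 2)) = -4)
Add(Mul(-17, -24), Function('l')(-5, Function('k')(-4, Mul(1, -1)))) = Add(Mul(-17, -24), -4) = Add(408, -4) = 404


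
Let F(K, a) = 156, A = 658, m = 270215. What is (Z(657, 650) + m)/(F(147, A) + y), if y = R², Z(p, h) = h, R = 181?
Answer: 270865/32917 ≈ 8.2287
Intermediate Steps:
y = 32761 (y = 181² = 32761)
(Z(657, 650) + m)/(F(147, A) + y) = (650 + 270215)/(156 + 32761) = 270865/32917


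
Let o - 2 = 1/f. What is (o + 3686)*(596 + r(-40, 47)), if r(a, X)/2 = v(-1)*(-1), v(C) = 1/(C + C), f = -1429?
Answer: 3146280147/1429 ≈ 2.2017e+6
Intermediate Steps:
v(C) = 1/(2*C)
r(a, X) = 1 (r(a, X) = 2*(((½)/(-1))*(-1)) = 2*(((½)*(-1))*(-1)) = 2*(-½*(-1)) = 2*(½) = 1)
o = 2857/1429 (o = 2 + 1/(-1429) = 2 - 1/1429 = 2857/1429 ≈ 1.9993)
(o + 3686)*(596 + r(-40, 47)) = (2857/1429 + 3686)*(596 + 1) = (5270151/1429)*597 = 3146280147/1429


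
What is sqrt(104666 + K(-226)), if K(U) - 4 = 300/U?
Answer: 2*sqrt(334128570)/113 ≈ 323.53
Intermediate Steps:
K(U) = 4 + 300/U
sqrt(104666 + K(-226)) = sqrt(104666 + (4 + 300/(-226))) = sqrt(104666 + (4 + 300*(-1/226))) = sqrt(104666 + (4 - 150/113)) = sqrt(104666 + 302/113) = sqrt(11827560/113) = 2*sqrt(334128570)/113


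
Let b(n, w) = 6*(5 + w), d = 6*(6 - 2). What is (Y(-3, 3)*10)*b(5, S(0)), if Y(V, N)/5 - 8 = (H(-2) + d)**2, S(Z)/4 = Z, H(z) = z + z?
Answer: 612000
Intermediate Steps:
H(z) = 2*z
d = 24 (d = 6*4 = 24)
S(Z) = 4*Z
b(n, w) = 30 + 6*w
Y(V, N) = 2040 (Y(V, N) = 40 + 5*(2*(-2) + 24)**2 = 40 + 5*(-4 + 24)**2 = 40 + 5*20**2 = 40 + 5*400 = 40 + 2000 = 2040)
(Y(-3, 3)*10)*b(5, S(0)) = (2040*10)*(30 + 6*(4*0)) = 20400*(30 + 6*0) = 20400*(30 + 0) = 20400*30 = 612000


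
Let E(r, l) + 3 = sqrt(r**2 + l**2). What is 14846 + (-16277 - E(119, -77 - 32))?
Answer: -1428 - sqrt(26042) ≈ -1589.4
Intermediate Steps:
E(r, l) = -3 + sqrt(l**2 + r**2) (E(r, l) = -3 + sqrt(r**2 + l**2) = -3 + sqrt(l**2 + r**2))
14846 + (-16277 - E(119, -77 - 32)) = 14846 + (-16277 - (-3 + sqrt((-77 - 32)**2 + 119**2))) = 14846 + (-16277 - (-3 + sqrt((-109)**2 + 14161))) = 14846 + (-16277 - (-3 + sqrt(11881 + 14161))) = 14846 + (-16277 - (-3 + sqrt(26042))) = 14846 + (-16277 + (3 - sqrt(26042))) = 14846 + (-16274 - sqrt(26042)) = -1428 - sqrt(26042)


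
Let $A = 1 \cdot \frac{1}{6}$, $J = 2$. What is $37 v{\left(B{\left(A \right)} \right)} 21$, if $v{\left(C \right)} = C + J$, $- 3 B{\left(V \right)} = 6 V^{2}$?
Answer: $\frac{9065}{6} \approx 1510.8$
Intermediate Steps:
$A = \frac{1}{6}$ ($A = 1 \cdot \frac{1}{6} = \frac{1}{6} \approx 0.16667$)
$B{\left(V \right)} = - 2 V^{2}$ ($B{\left(V \right)} = - \frac{6 V^{2}}{3} = - 2 V^{2}$)
$v{\left(C \right)} = 2 + C$ ($v{\left(C \right)} = C + 2 = 2 + C$)
$37 v{\left(B{\left(A \right)} \right)} 21 = 37 \left(2 - \frac{2}{36}\right) 21 = 37 \left(2 - \frac{1}{18}\right) 21 = 37 \cdot \frac{35}{18} \cdot 21 = \frac{1295}{18} \cdot 21 = \frac{9065}{6}$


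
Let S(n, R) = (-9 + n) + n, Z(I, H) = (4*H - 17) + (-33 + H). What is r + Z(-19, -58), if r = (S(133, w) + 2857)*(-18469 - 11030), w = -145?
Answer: -91860226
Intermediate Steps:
Z(I, H) = -50 + 5*H (Z(I, H) = (-17 + 4*H) + (-33 + H) = -50 + 5*H)
S(n, R) = -9 + 2*n
r = -91859886 (r = ((-9 + 2*133) + 2857)*(-18469 - 11030) = ((-9 + 266) + 2857)*(-29499) = (257 + 2857)*(-29499) = 3114*(-29499) = -91859886)
r + Z(-19, -58) = -91859886 + (-50 + 5*(-58)) = -91859886 + (-50 - 290) = -91859886 - 340 = -91860226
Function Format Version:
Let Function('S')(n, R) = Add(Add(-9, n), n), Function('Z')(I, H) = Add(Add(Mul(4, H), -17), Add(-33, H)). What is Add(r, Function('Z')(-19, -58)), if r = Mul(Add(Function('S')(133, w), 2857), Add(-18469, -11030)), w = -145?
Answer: -91860226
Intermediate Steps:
Function('Z')(I, H) = Add(-50, Mul(5, H)) (Function('Z')(I, H) = Add(Add(-17, Mul(4, H)), Add(-33, H)) = Add(-50, Mul(5, H)))
Function('S')(n, R) = Add(-9, Mul(2, n))
r = -91859886 (r = Mul(Add(Add(-9, Mul(2, 133)), 2857), Add(-18469, -11030)) = Mul(Add(Add(-9, 266), 2857), -29499) = Mul(Add(257, 2857), -29499) = Mul(3114, -29499) = -91859886)
Add(r, Function('Z')(-19, -58)) = Add(-91859886, Add(-50, Mul(5, -58))) = Add(-91859886, Add(-50, -290)) = Add(-91859886, -340) = -91860226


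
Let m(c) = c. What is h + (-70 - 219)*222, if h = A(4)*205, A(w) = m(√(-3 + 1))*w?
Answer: -64158 + 820*I*√2 ≈ -64158.0 + 1159.7*I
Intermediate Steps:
A(w) = I*w*√2 (A(w) = √(-3 + 1)*w = √(-2)*w = (I*√2)*w = I*w*√2)
h = 820*I*√2 (h = (I*4*√2)*205 = (4*I*√2)*205 = 820*I*√2 ≈ 1159.7*I)
h + (-70 - 219)*222 = 820*I*√2 + (-70 - 219)*222 = 820*I*√2 - 289*222 = 820*I*√2 - 64158 = -64158 + 820*I*√2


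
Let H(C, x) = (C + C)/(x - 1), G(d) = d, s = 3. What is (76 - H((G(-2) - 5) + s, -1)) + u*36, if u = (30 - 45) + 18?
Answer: 180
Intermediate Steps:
u = 3 (u = -15 + 18 = 3)
H(C, x) = 2*C/(-1 + x) (H(C, x) = (2*C)/(-1 + x) = 2*C/(-1 + x))
(76 - H((G(-2) - 5) + s, -1)) + u*36 = (76 - 2*((-2 - 5) + 3)/(-1 - 1)) + 3*36 = (76 - 2*(-7 + 3)/(-2)) + 108 = (76 - 2*(-4)*(-1)/2) + 108 = (76 - 1*4) + 108 = (76 - 4) + 108 = 72 + 108 = 180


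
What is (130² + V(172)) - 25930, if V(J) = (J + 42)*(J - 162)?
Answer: -6890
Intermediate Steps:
V(J) = (-162 + J)*(42 + J) (V(J) = (42 + J)*(-162 + J) = (-162 + J)*(42 + J))
(130² + V(172)) - 25930 = (130² + (-6804 + 172² - 120*172)) - 25930 = (16900 + (-6804 + 29584 - 20640)) - 25930 = (16900 + 2140) - 25930 = 19040 - 25930 = -6890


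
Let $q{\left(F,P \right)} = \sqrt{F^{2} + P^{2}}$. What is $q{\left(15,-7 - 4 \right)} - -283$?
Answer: $283 + \sqrt{346} \approx 301.6$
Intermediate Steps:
$q{\left(15,-7 - 4 \right)} - -283 = \sqrt{15^{2} + \left(-7 - 4\right)^{2}} - -283 = \sqrt{225 + \left(-7 - 4\right)^{2}} + 283 = \sqrt{225 + \left(-11\right)^{2}} + 283 = \sqrt{225 + 121} + 283 = \sqrt{346} + 283 = 283 + \sqrt{346}$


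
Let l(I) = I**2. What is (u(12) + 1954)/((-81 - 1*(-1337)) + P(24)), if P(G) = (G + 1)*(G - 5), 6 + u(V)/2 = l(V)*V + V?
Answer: 5422/1731 ≈ 3.1323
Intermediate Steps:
u(V) = -12 + 2*V + 2*V**3 (u(V) = -12 + 2*(V**2*V + V) = -12 + 2*(V**3 + V) = -12 + 2*(V + V**3) = -12 + (2*V + 2*V**3) = -12 + 2*V + 2*V**3)
P(G) = (1 + G)*(-5 + G)
(u(12) + 1954)/((-81 - 1*(-1337)) + P(24)) = ((-12 + 2*12 + 2*12**3) + 1954)/((-81 - 1*(-1337)) + (-5 + 24**2 - 4*24)) = ((-12 + 24 + 2*1728) + 1954)/((-81 + 1337) + (-5 + 576 - 96)) = ((-12 + 24 + 3456) + 1954)/(1256 + 475) = (3468 + 1954)/1731 = 5422*(1/1731) = 5422/1731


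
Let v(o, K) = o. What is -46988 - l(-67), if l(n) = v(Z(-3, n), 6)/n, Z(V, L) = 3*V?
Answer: -3148205/67 ≈ -46988.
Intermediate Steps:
l(n) = -9/n (l(n) = (3*(-3))/n = -9/n)
-46988 - l(-67) = -46988 - (-9)/(-67) = -46988 - (-9)*(-1)/67 = -46988 - 1*9/67 = -46988 - 9/67 = -3148205/67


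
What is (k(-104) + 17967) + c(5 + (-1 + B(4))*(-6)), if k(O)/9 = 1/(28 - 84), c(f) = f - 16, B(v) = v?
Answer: 1004519/56 ≈ 17938.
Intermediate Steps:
c(f) = -16 + f
k(O) = -9/56 (k(O) = 9/(28 - 84) = 9/(-56) = 9*(-1/56) = -9/56)
(k(-104) + 17967) + c(5 + (-1 + B(4))*(-6)) = (-9/56 + 17967) + (-16 + (5 + (-1 + 4)*(-6))) = 1006143/56 + (-16 + (5 + 3*(-6))) = 1006143/56 + (-16 + (5 - 18)) = 1006143/56 + (-16 - 13) = 1006143/56 - 29 = 1004519/56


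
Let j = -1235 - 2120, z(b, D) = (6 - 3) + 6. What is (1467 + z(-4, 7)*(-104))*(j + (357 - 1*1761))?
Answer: -2527029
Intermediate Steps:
z(b, D) = 9 (z(b, D) = 3 + 6 = 9)
j = -3355
(1467 + z(-4, 7)*(-104))*(j + (357 - 1*1761)) = (1467 + 9*(-104))*(-3355 + (357 - 1*1761)) = (1467 - 936)*(-3355 + (357 - 1761)) = 531*(-3355 - 1404) = 531*(-4759) = -2527029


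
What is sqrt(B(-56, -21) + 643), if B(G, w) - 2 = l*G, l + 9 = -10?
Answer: sqrt(1709) ≈ 41.340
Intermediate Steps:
l = -19 (l = -9 - 10 = -19)
B(G, w) = 2 - 19*G
sqrt(B(-56, -21) + 643) = sqrt((2 - 19*(-56)) + 643) = sqrt((2 + 1064) + 643) = sqrt(1066 + 643) = sqrt(1709)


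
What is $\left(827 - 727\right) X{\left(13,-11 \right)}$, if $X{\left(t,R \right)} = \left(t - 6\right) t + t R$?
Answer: $-5200$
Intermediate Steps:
$X{\left(t,R \right)} = R t + t \left(-6 + t\right)$ ($X{\left(t,R \right)} = \left(-6 + t\right) t + R t = t \left(-6 + t\right) + R t = R t + t \left(-6 + t\right)$)
$\left(827 - 727\right) X{\left(13,-11 \right)} = \left(827 - 727\right) 13 \left(-6 - 11 + 13\right) = \left(827 - 727\right) 13 \left(-4\right) = 100 \left(-52\right) = -5200$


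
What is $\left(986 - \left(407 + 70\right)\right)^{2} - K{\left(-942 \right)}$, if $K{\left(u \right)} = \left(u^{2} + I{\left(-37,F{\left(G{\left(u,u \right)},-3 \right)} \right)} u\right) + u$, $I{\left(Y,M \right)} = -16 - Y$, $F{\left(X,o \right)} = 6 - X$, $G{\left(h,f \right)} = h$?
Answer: $-607559$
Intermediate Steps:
$K{\left(u \right)} = u^{2} + 22 u$ ($K{\left(u \right)} = \left(u^{2} + \left(-16 - -37\right) u\right) + u = \left(u^{2} + \left(-16 + 37\right) u\right) + u = \left(u^{2} + 21 u\right) + u = u^{2} + 22 u$)
$\left(986 - \left(407 + 70\right)\right)^{2} - K{\left(-942 \right)} = \left(986 - \left(407 + 70\right)\right)^{2} - - 942 \left(22 - 942\right) = \left(986 - 477\right)^{2} - \left(-942\right) \left(-920\right) = \left(986 - 477\right)^{2} - 866640 = 509^{2} - 866640 = 259081 - 866640 = -607559$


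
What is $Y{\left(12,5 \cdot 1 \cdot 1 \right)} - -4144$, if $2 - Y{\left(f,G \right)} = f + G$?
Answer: $4129$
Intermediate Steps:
$Y{\left(f,G \right)} = 2 - G - f$ ($Y{\left(f,G \right)} = 2 - \left(f + G\right) = 2 - \left(G + f\right) = 2 - G - f$)
$Y{\left(12,5 \cdot 1 \cdot 1 \right)} - -4144 = \left(2 - 5 \cdot 1 \cdot 1 - 12\right) - -4144 = \left(2 - 5 \cdot 1 - 12\right) + 4144 = \left(2 - 5 - 12\right) + 4144 = -15 + 4144 = 4129$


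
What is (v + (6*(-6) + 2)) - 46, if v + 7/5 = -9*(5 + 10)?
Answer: -1082/5 ≈ -216.40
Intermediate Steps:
v = -682/5 (v = -7/5 - 9*(5 + 10) = -7/5 - 9*15 = -7/5 - 135 = -682/5 ≈ -136.40)
(v + (6*(-6) + 2)) - 46 = (-682/5 + (6*(-6) + 2)) - 46 = (-682/5 + (-36 + 2)) - 46 = (-682/5 - 34) - 46 = -852/5 - 46 = -1082/5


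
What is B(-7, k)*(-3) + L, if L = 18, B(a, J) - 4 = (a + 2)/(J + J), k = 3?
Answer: 17/2 ≈ 8.5000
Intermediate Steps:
B(a, J) = 4 + (2 + a)/(2*J) (B(a, J) = 4 + (a + 2)/(J + J) = 4 + (2 + a)/((2*J)) = 4 + (2 + a)*(1/(2*J)) = 4 + (2 + a)/(2*J))
B(-7, k)*(-3) + L = ((½)*(2 - 7 + 8*3)/3)*(-3) + 18 = ((½)*(⅓)*(2 - 7 + 24))*(-3) + 18 = ((½)*(⅓)*19)*(-3) + 18 = (19/6)*(-3) + 18 = -19/2 + 18 = 17/2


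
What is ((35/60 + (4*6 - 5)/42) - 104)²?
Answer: 8311689/784 ≈ 10602.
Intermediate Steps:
((35/60 + (4*6 - 5)/42) - 104)² = ((35*(1/60) + (24 - 5)*(1/42)) - 104)² = ((7/12 + 19*(1/42)) - 104)² = ((7/12 + 19/42) - 104)² = (29/28 - 104)² = (-2883/28)² = 8311689/784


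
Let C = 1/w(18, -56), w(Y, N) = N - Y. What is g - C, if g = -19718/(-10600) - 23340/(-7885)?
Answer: 1494836641/309249700 ≈ 4.8338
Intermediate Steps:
g = 40288043/8358100 (g = -19718*(-1/10600) - 23340*(-1/7885) = 9859/5300 + 4668/1577 = 40288043/8358100 ≈ 4.8202)
C = -1/74 (C = 1/(-56 - 1*18) = 1/(-56 - 18) = 1/(-74) = -1/74 ≈ -0.013514)
g - C = 40288043/8358100 - 1*(-1/74) = 40288043/8358100 + 1/74 = 1494836641/309249700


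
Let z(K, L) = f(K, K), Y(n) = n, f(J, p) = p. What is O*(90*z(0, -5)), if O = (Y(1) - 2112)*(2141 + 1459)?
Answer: 0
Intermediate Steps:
z(K, L) = K
O = -7599600 (O = (1 - 2112)*(2141 + 1459) = -2111*3600 = -7599600)
O*(90*z(0, -5)) = -683964000*0 = -7599600*0 = 0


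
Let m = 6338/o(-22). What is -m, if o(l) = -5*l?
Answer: -3169/55 ≈ -57.618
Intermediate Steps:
m = 3169/55 (m = 6338/((-5*(-22))) = 6338/110 = 6338*(1/110) = 3169/55 ≈ 57.618)
-m = -1*3169/55 = -3169/55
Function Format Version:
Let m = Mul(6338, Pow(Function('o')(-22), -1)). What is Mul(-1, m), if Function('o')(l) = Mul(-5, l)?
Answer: Rational(-3169, 55) ≈ -57.618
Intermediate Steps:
m = Rational(3169, 55) (m = Mul(6338, Pow(Mul(-5, -22), -1)) = Mul(6338, Pow(110, -1)) = Mul(6338, Rational(1, 110)) = Rational(3169, 55) ≈ 57.618)
Mul(-1, m) = Mul(-1, Rational(3169, 55)) = Rational(-3169, 55)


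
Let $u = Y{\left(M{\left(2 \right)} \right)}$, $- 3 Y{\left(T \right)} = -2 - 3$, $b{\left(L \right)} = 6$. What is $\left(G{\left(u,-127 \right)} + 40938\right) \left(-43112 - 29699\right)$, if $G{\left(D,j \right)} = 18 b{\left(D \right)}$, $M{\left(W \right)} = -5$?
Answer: $-2988600306$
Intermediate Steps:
$Y{\left(T \right)} = \frac{5}{3}$ ($Y{\left(T \right)} = - \frac{-2 - 3}{3} = \left(- \frac{1}{3}\right) \left(-5\right) = \frac{5}{3}$)
$u = \frac{5}{3} \approx 1.6667$
$G{\left(D,j \right)} = 108$ ($G{\left(D,j \right)} = 18 \cdot 6 = 108$)
$\left(G{\left(u,-127 \right)} + 40938\right) \left(-43112 - 29699\right) = \left(108 + 40938\right) \left(-43112 - 29699\right) = 41046 \left(-72811\right) = -2988600306$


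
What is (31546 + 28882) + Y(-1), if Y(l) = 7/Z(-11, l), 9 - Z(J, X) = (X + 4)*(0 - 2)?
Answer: 906427/15 ≈ 60428.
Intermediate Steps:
Z(J, X) = 17 + 2*X (Z(J, X) = 9 - (X + 4)*(0 - 2) = 9 - (4 + X)*(-2) = 9 - (-8 - 2*X) = 9 + (8 + 2*X) = 17 + 2*X)
Y(l) = 7/(17 + 2*l)
(31546 + 28882) + Y(-1) = (31546 + 28882) + 7/(17 + 2*(-1)) = 60428 + 7/(17 - 2) = 60428 + 7/15 = 906427/15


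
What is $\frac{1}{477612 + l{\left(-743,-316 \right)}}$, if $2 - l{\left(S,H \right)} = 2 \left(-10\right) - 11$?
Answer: $\frac{1}{477645} \approx 2.0936 \cdot 10^{-6}$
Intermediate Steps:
$l{\left(S,H \right)} = 33$ ($l{\left(S,H \right)} = 2 - \left(2 \left(-10\right) - 11\right) = 2 - \left(-20 - 11\right) = 2 - -31 = 2 + 31 = 33$)
$\frac{1}{477612 + l{\left(-743,-316 \right)}} = \frac{1}{477612 + 33} = \frac{1}{477645}$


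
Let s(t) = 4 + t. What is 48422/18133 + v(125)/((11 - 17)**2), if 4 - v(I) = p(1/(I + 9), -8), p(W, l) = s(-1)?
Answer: 1761325/652788 ≈ 2.6982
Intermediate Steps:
p(W, l) = 3 (p(W, l) = 4 - 1 = 3)
v(I) = 1 (v(I) = 4 - 1*3 = 4 - 3 = 1)
48422/18133 + v(125)/((11 - 17)**2) = 48422/18133 + 1/(11 - 17)**2 = 48422*(1/18133) + 1/(-6)**2 = 48422/18133 + 1/36 = 1761325/652788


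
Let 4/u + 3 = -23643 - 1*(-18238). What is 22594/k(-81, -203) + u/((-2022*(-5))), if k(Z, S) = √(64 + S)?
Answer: -1/13668720 - 22594*I*√139/139 ≈ -7.316e-8 - 1916.4*I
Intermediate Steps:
u = -1/1352 (u = 4/(-3 + (-23643 - 1*(-18238))) = 4/(-3 + (-23643 + 18238)) = 4/(-3 - 5405) = 4/(-5408) = 4*(-1/5408) = -1/1352 ≈ -0.00073965)
22594/k(-81, -203) + u/((-2022*(-5))) = 22594/(√(64 - 203)) - 1/(1352*((-2022*(-5)))) = 22594/(√(-139)) - 1/1352/10110 = 22594/((I*√139)) - 1/1352*1/10110 = 22594*(-I*√139/139) - 1/13668720 = -22594*I*√139/139 - 1/13668720 = -1/13668720 - 22594*I*√139/139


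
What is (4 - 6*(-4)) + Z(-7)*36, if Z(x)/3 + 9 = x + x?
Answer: -2456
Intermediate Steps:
Z(x) = -27 + 6*x (Z(x) = -27 + 3*(x + x) = -27 + 3*(2*x) = -27 + 6*x)
(4 - 6*(-4)) + Z(-7)*36 = (4 - 6*(-4)) + (-27 + 6*(-7))*36 = (4 + 24) + (-27 - 42)*36 = 28 - 69*36 = 28 - 2484 = -2456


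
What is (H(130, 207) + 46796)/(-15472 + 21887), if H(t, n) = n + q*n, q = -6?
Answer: 45761/6415 ≈ 7.1334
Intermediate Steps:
H(t, n) = -5*n (H(t, n) = n - 6*n = -5*n)
(H(130, 207) + 46796)/(-15472 + 21887) = (-5*207 + 46796)/(-15472 + 21887) = (-1035 + 46796)/6415 = 45761*(1/6415) = 45761/6415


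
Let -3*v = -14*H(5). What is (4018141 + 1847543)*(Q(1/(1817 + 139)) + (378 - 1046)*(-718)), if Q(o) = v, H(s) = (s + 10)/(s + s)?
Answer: 2813363882604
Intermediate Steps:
H(s) = (10 + s)/(2*s) (H(s) = (10 + s)/((2*s)) = (10 + s)*(1/(2*s)) = (10 + s)/(2*s))
v = 7 (v = -(-14)*(½)*(10 + 5)/5/3 = -(-14)*(½)*(⅕)*15/3 = -(-14)*3/(3*2) = -⅓*(-21) = 7)
Q(o) = 7
(4018141 + 1847543)*(Q(1/(1817 + 139)) + (378 - 1046)*(-718)) = (4018141 + 1847543)*(7 + (378 - 1046)*(-718)) = 5865684*(7 - 668*(-718)) = 5865684*(7 + 479624) = 5865684*479631 = 2813363882604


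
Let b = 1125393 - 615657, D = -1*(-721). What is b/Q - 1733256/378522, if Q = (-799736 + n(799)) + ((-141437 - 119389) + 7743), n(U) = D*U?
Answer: -14156371606/2506341365 ≈ -5.6482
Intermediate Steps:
D = 721
n(U) = 721*U
Q = -476740 (Q = (-799736 + 721*799) + ((-141437 - 119389) + 7743) = (-799736 + 576079) + (-260826 + 7743) = -223657 - 253083 = -476740)
b = 509736
b/Q - 1733256/378522 = 509736/(-476740) - 1733256/378522 = 509736*(-1/476740) - 1733256*1/378522 = -127434/119185 - 96292/21029 = -14156371606/2506341365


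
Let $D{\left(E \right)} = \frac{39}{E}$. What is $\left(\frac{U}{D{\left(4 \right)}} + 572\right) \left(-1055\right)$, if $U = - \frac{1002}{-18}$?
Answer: $- \frac{71309560}{117} \approx -6.0948 \cdot 10^{5}$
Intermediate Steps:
$U = \frac{167}{3}$ ($U = \left(-1002\right) \left(- \frac{1}{18}\right) = \frac{167}{3} \approx 55.667$)
$\left(\frac{U}{D{\left(4 \right)}} + 572\right) \left(-1055\right) = \left(\frac{167}{3 \cdot \frac{39}{4}} + 572\right) \left(-1055\right) = \left(\frac{167}{3} \cdot \frac{4}{39} + 572\right) \left(-1055\right) = \left(\frac{668}{117} + 572\right) \left(-1055\right) = \frac{67592}{117} \left(-1055\right) = - \frac{71309560}{117}$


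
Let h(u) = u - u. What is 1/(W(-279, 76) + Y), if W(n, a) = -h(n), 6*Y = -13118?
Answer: -3/6559 ≈ -0.00045739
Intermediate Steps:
Y = -6559/3 (Y = (⅙)*(-13118) = -6559/3 ≈ -2186.3)
h(u) = 0
W(n, a) = 0 (W(n, a) = -1*0 = 0)
1/(W(-279, 76) + Y) = 1/(0 - 6559/3) = 1/(-6559/3) = -3/6559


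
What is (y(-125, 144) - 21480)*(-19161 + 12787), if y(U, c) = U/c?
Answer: 9858171815/72 ≈ 1.3692e+8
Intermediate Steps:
(y(-125, 144) - 21480)*(-19161 + 12787) = (-125/144 - 21480)*(-19161 + 12787) = (-125*1/144 - 21480)*(-6374) = (-125/144 - 21480)*(-6374) = -3093245/144*(-6374) = 9858171815/72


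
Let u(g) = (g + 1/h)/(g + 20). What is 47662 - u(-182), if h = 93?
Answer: 718058767/15066 ≈ 47661.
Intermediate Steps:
u(g) = (1/93 + g)/(20 + g) (u(g) = (g + 1/93)/(g + 20) = (g + 1/93)/(20 + g) = (1/93 + g)/(20 + g))
47662 - u(-182) = 47662 - (1/93 - 182)/(20 - 182) = 47662 - (-16925)/((-162)*93) = 47662 - (-1)*(-16925)/(162*93) = 47662 - 1*16925/15066 = 47662 - 16925/15066 = 718058767/15066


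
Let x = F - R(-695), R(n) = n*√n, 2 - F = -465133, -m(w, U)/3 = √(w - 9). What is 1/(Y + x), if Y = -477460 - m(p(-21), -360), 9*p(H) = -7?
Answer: 1/(-12325 + 2*I*√22 + 695*I*√695) ≈ -2.5259e-5 - 3.7568e-5*I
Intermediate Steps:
p(H) = -7/9 (p(H) = (⅑)*(-7) = -7/9)
m(w, U) = -3*√(-9 + w) (m(w, U) = -3*√(w - 9) = -3*√(-9 + w))
F = 465135 (F = 2 - 1*(-465133) = 2 + 465133 = 465135)
R(n) = n^(3/2)
Y = -477460 + 2*I*√22 (Y = -477460 - (-3)*√(-9 - 7/9) = -477460 - (-3)*√(-88/9) = -477460 - (-3)*2*I*√22/3 = -477460 - (-2)*I*√22 = -477460 + 2*I*√22 ≈ -4.7746e+5 + 9.3808*I)
x = 465135 + 695*I*√695 (x = 465135 - (-695)^(3/2) = 465135 - (-695)*I*√695 = 465135 + 695*I*√695 ≈ 4.6514e+5 + 18322.0*I)
1/(Y + x) = 1/((-477460 + 2*I*√22) + (465135 + 695*I*√695)) = 1/(-12325 + 2*I*√22 + 695*I*√695)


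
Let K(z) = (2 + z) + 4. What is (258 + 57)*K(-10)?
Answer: -1260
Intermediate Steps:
K(z) = 6 + z
(258 + 57)*K(-10) = (258 + 57)*(6 - 10) = 315*(-4) = -1260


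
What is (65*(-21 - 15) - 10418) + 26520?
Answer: 13762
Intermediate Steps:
(65*(-21 - 15) - 10418) + 26520 = (65*(-36) - 10418) + 26520 = (-2340 - 10418) + 26520 = -12758 + 26520 = 13762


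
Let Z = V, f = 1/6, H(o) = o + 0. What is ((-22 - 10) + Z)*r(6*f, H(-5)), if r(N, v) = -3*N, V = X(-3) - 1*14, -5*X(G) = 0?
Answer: 138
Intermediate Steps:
H(o) = o
X(G) = 0 (X(G) = -1/5*0 = 0)
f = 1/6 ≈ 0.16667
V = -14 (V = 0 - 1*14 = 0 - 14 = -14)
Z = -14
((-22 - 10) + Z)*r(6*f, H(-5)) = ((-22 - 10) - 14)*(-18/6) = (-32 - 14)*(-3*1) = -46*(-3) = 138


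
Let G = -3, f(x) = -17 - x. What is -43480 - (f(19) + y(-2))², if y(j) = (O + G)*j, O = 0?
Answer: -44380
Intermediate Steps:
y(j) = -3*j (y(j) = (0 - 3)*j = -3*j)
-43480 - (f(19) + y(-2))² = -43480 - ((-17 - 1*19) - 3*(-2))² = -43480 - ((-17 - 19) + 6)² = -43480 - (-36 + 6)² = -43480 - 1*(-30)² = -43480 - 1*900 = -43480 - 900 = -44380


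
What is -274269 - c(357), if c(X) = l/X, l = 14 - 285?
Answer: -97913762/357 ≈ -2.7427e+5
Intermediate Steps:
l = -271
c(X) = -271/X
-274269 - c(357) = -274269 - (-271)/357 = -274269 - 1*(-271/357) = -274269 + 271/357 = -97913762/357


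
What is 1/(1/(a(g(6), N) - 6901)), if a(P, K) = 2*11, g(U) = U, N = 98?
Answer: -6879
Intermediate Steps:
a(P, K) = 22
1/(1/(a(g(6), N) - 6901)) = 1/(1/(22 - 6901)) = 1/(1/(-6879)) = 1/(-1/6879) = -6879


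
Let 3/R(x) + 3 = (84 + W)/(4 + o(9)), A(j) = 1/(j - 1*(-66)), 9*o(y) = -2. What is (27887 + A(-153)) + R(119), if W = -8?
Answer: 235339775/8439 ≈ 27887.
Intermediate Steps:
o(y) = -2/9 (o(y) = (⅑)*(-2) = -2/9)
A(j) = 1/(66 + j) (A(j) = 1/(j + 66) = 1/(66 + j))
R(x) = 17/97 (R(x) = 3/(-3 + (84 - 8)/(4 - 2/9)) = 3/(-3 + 76/(34/9)) = 3/(-3 + 76*(9/34)) = 3/(-3 + 342/17) = 3/(291/17) = 3*(17/291) = 17/97)
(27887 + A(-153)) + R(119) = (27887 + 1/(66 - 153)) + 17/97 = (27887 + 1/(-87)) + 17/97 = (27887 - 1/87) + 17/97 = 2426168/87 + 17/97 = 235339775/8439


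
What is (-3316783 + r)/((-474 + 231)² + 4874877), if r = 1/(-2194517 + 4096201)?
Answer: -6307473162571/9382768131384 ≈ -0.67224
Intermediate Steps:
r = 1/1901684 ≈ 5.2585e-7
(-3316783 + r)/((-474 + 231)² + 4874877) = (-3316783 + 1/1901684)/((-474 + 231)² + 4874877) = -6307473162571/(1901684*((-243)² + 4874877)) = -6307473162571/(1901684*(59049 + 4874877)) = -6307473162571/1901684/4933926 = -6307473162571/1901684*1/4933926 = -6307473162571/9382768131384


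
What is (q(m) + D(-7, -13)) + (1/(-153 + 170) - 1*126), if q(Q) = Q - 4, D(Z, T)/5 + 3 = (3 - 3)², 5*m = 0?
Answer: -2464/17 ≈ -144.94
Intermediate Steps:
m = 0 (m = (⅕)*0 = 0)
D(Z, T) = -15 (D(Z, T) = -15 + 5*(3 - 3)² = -15 + 5*0² = -15 + 5*0 = -15 + 0 = -15)
q(Q) = -4 + Q
(q(m) + D(-7, -13)) + (1/(-153 + 170) - 1*126) = ((-4 + 0) - 15) + (1/(-153 + 170) - 1*126) = (-4 - 15) + (1/17 - 126) = -19 + (1/17 - 126) = -19 - 2141/17 = -2464/17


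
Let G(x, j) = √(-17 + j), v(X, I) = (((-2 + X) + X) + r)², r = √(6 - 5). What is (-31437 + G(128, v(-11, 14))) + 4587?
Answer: -26850 + 16*√2 ≈ -26827.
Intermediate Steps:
r = 1 (r = √1 = 1)
v(X, I) = (-1 + 2*X)² (v(X, I) = (((-2 + X) + X) + 1)² = ((-2 + 2*X) + 1)² = (-1 + 2*X)²)
(-31437 + G(128, v(-11, 14))) + 4587 = (-31437 + √(-17 + (-1 + 2*(-11))²)) + 4587 = (-31437 + √(-17 + (-1 - 22)²)) + 4587 = (-31437 + √(-17 + (-23)²)) + 4587 = (-31437 + √(-17 + 529)) + 4587 = (-31437 + √512) + 4587 = (-31437 + 16*√2) + 4587 = -26850 + 16*√2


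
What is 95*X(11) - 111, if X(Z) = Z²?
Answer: 11384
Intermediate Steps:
95*X(11) - 111 = 95*11² - 111 = 95*121 - 111 = 11495 - 111 = 11384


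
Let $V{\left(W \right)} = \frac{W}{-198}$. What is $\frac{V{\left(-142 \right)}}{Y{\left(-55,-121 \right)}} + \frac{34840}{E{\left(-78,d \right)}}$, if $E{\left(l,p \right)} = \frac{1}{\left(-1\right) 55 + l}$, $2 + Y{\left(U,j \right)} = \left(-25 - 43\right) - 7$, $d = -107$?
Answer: $- \frac{35322847631}{7623} \approx -4.6337 \cdot 10^{6}$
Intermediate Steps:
$Y{\left(U,j \right)} = -77$ ($Y{\left(U,j \right)} = -2 - 75 = -77$)
$E{\left(l,p \right)} = \frac{1}{-55 + l}$
$V{\left(W \right)} = - \frac{W}{198}$ ($V{\left(W \right)} = W \left(- \frac{1}{198}\right) = - \frac{W}{198}$)
$\frac{V{\left(-142 \right)}}{Y{\left(-55,-121 \right)}} + \frac{34840}{E{\left(-78,d \right)}} = \frac{\left(- \frac{1}{198}\right) \left(-142\right)}{-77} + \frac{34840}{\frac{1}{-55 - 78}} = \frac{71}{99} \left(- \frac{1}{77}\right) + \frac{34840}{\frac{1}{-133}} = - \frac{71}{7623} + \frac{34840}{- \frac{1}{133}} = - \frac{71}{7623} + 34840 \left(-133\right) = - \frac{71}{7623} - 4633720 = - \frac{35322847631}{7623}$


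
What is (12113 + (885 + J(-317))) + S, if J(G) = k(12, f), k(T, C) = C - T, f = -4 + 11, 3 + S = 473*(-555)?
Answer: -249525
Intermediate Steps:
S = -262518 (S = -3 + 473*(-555) = -3 - 262515 = -262518)
f = 7
J(G) = -5 (J(G) = 7 - 1*12 = 7 - 12 = -5)
(12113 + (885 + J(-317))) + S = (12113 + (885 - 5)) - 262518 = (12113 + 880) - 262518 = 12993 - 262518 = -249525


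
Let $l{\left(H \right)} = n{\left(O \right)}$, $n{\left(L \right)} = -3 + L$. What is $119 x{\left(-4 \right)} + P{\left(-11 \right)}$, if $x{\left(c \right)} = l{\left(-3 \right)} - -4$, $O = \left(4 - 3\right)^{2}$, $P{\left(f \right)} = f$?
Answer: $227$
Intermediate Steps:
$O = 1$ ($O = 1^{2} = 1$)
$l{\left(H \right)} = -2$ ($l{\left(H \right)} = -3 + 1 = -2$)
$x{\left(c \right)} = 2$ ($x{\left(c \right)} = -2 - -4 = -2 + 4 = 2$)
$119 x{\left(-4 \right)} + P{\left(-11 \right)} = 119 \cdot 2 - 11 = 238 - 11 = 227$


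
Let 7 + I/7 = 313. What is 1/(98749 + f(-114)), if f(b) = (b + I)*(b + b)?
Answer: -1/363635 ≈ -2.7500e-6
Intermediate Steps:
I = 2142 (I = -49 + 7*313 = -49 + 2191 = 2142)
f(b) = 2*b*(2142 + b) (f(b) = (b + 2142)*(b + b) = (2142 + b)*(2*b) = 2*b*(2142 + b))
1/(98749 + f(-114)) = 1/(98749 + 2*(-114)*(2142 - 114)) = 1/(98749 + 2*(-114)*2028) = 1/(98749 - 462384) = 1/(-363635) = -1/363635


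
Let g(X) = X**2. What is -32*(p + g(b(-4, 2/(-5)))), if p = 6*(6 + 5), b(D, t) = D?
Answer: -2624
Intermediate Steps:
p = 66 (p = 6*11 = 66)
-32*(p + g(b(-4, 2/(-5)))) = -32*(66 + (-4)**2) = -32*(66 + 16) = -32*82 = -2624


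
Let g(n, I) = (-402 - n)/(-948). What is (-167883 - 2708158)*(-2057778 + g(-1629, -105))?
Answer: 1870169407720537/316 ≈ 5.9183e+12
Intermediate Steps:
g(n, I) = 67/158 + n/948 (g(n, I) = (-402 - n)*(-1/948) = 67/158 + n/948)
(-167883 - 2708158)*(-2057778 + g(-1629, -105)) = (-167883 - 2708158)*(-2057778 + (67/158 + (1/948)*(-1629))) = -2876041*(-2057778 + (67/158 - 543/316)) = -2876041*(-2057778 - 409/316) = -2876041*(-650258257/316) = 1870169407720537/316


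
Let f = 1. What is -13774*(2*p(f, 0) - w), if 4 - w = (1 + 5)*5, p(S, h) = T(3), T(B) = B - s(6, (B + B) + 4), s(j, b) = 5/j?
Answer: -1253434/3 ≈ -4.1781e+5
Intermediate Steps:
T(B) = -5/6 + B (T(B) = B - 5/6 = -5/6 + B)
p(S, h) = 13/6 (p(S, h) = -5/6 + 3 = 13/6)
w = -26 (w = 4 - (1 + 5)*5 = 4 - 6*5 = 4 - 1*30 = 4 - 30 = -26)
-13774*(2*p(f, 0) - w) = -13774*(2*(13/6) - 1*(-26)) = -13774*(13/3 + 26) = -13774*91/3 = -1253434/3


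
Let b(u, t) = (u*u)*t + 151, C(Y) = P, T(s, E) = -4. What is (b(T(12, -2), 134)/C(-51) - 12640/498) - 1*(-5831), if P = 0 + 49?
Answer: 71405806/12201 ≈ 5852.5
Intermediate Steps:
P = 49
C(Y) = 49
b(u, t) = 151 + t*u**2 (b(u, t) = u**2*t + 151 = t*u**2 + 151 = 151 + t*u**2)
(b(T(12, -2), 134)/C(-51) - 12640/498) - 1*(-5831) = ((151 + 134*(-4)**2)/49 - 12640/498) - 1*(-5831) = ((151 + 134*16)*(1/49) - 12640*1/498) + 5831 = ((151 + 2144)*(1/49) - 6320/249) + 5831 = (2295*(1/49) - 6320/249) + 5831 = (2295/49 - 6320/249) + 5831 = 261775/12201 + 5831 = 71405806/12201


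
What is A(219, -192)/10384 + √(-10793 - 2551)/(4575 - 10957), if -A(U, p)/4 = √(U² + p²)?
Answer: -15*√377/2596 - 2*I*√834/3191 ≈ -0.11219 - 0.0181*I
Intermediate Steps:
A(U, p) = -4*√(U² + p²)
A(219, -192)/10384 + √(-10793 - 2551)/(4575 - 10957) = -4*√(219² + (-192)²)/10384 + √(-10793 - 2551)/(4575 - 10957) = -4*√(47961 + 36864)*(1/10384) + √(-13344)/(-6382) = -60*√377*(1/10384) + (4*I*√834)*(-1/6382) = -60*√377*(1/10384) - 2*I*√834/3191 = -15*√377/2596 - 2*I*√834/3191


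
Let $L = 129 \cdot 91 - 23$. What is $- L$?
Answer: $-11716$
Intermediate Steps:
$L = 11716$ ($L = 11739 - 23 = 11716$)
$- L = \left(-1\right) 11716 = -11716$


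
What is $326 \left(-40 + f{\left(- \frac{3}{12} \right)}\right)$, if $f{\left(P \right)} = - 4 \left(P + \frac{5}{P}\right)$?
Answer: $13366$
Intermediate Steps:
$f{\left(P \right)} = - \frac{20}{P} - 4 P$
$326 \left(-40 + f{\left(- \frac{3}{12} \right)}\right) = 326 \left(-40 - \left(-80 + 4 \left(-3\right) \frac{1}{12}\right)\right) = 326 \left(-40 - \left(-1 + \frac{20}{- \frac{1}{4}}\right)\right) = 326 \left(-40 + \left(\left(-20\right) \left(-4\right) + 1\right)\right) = 326 \left(-40 + \left(80 + 1\right)\right) = 326 \left(-40 + 81\right) = 326 \cdot 41 = 13366$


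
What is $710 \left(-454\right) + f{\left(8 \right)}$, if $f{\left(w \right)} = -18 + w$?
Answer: $-322350$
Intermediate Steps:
$710 \left(-454\right) + f{\left(8 \right)} = 710 \left(-454\right) + \left(-18 + 8\right) = -322340 - 10 = -322350$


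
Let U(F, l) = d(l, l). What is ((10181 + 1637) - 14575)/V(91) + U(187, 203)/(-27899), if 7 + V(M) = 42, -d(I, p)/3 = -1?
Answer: -76917648/976465 ≈ -78.771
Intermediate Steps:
d(I, p) = 3 (d(I, p) = -3*(-1) = 3)
U(F, l) = 3
V(M) = 35 (V(M) = -7 + 42 = 35)
((10181 + 1637) - 14575)/V(91) + U(187, 203)/(-27899) = ((10181 + 1637) - 14575)/35 + 3/(-27899) = (11818 - 14575)*(1/35) + 3*(-1/27899) = -2757*1/35 - 3/27899 = -2757/35 - 3/27899 = -76917648/976465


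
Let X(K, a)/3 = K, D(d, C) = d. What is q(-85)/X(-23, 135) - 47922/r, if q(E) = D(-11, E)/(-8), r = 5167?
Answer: -26509781/2852184 ≈ -9.2946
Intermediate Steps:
X(K, a) = 3*K
q(E) = 11/8 (q(E) = -11/(-8) = -11*(-⅛) = 11/8)
q(-85)/X(-23, 135) - 47922/r = 11/(8*((3*(-23)))) - 47922/5167 = (11/8)/(-69) - 47922*1/5167 = (11/8)*(-1/69) - 47922/5167 = -11/552 - 47922/5167 = -26509781/2852184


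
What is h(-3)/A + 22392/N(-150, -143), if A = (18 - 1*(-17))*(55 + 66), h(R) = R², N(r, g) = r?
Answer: -3160959/21175 ≈ -149.28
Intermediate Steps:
A = 4235 (A = (18 + 17)*121 = 35*121 = 4235)
h(-3)/A + 22392/N(-150, -143) = (-3)²/4235 + 22392/(-150) = 9*(1/4235) + 22392*(-1/150) = 9/4235 - 3732/25 = -3160959/21175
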